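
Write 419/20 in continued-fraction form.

[20; 1, 19]

Run the Euclidean algorithm on 419 and 20; the successive quotients are the partial quotients a_0, a_1, ... (each step inverts the fractional part left over by the previous one):
  419 = 20*20 + 19, so a_0 = 20.
  20 = 1*19 + 1, so a_1 = 1.
  19 = 19*1 + 0, so a_2 = 19.
The remainder reaches 0 after 3 divisions, so the expansion has 3 partial quotients, read off in order.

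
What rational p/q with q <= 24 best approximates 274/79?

Expand x = 274/79 as a continued fraction with the Euclidean algorithm:
  274 = 3*79 + 37, so a_0 = 3.
  79 = 2*37 + 5, so a_1 = 2.
  37 = 7*5 + 2, so a_2 = 7.
  5 = 2*2 + 1, so a_3 = 2.
  2 = 2*1 + 0, so a_4 = 2.
so x = [3; 2, 7, 2, 2].
Convergents (p_i = a_i*p_{i-1} + p_{i-2}, q_i = a_i*q_{i-1} + q_{i-2} with p_{-2}=0, p_{-1}=1, q_{-2}=1, q_{-1}=0), until the denominator exceeds 24:
  i=0: a_0=3, p_0 = 3*1 + 0 = 3, q_0 = 3*0 + 1 = 1.
  i=1: a_1=2, p_1 = 2*3 + 1 = 7, q_1 = 2*1 + 0 = 2.
  i=2: a_2=7, p_2 = 7*7 + 3 = 52, q_2 = 7*2 + 1 = 15.
  i=3: a_3=2, p_3 = 2*52 + 7 = 111, q_3 = 2*15 + 2 = 32.
q_3 = 32 > 24, so the last convergent with denominator <= 24 is p_2/q_2 = 52/15.
The closest fraction with denominator <= 24 is either p_2/q_2 or the intermediate fraction (k*p_2 + p_1)/(k*q_2 + q_1) with the largest k >= 1 whose denominator stays <= 24; these approach x as k grows, and every other convergent or intermediate fraction in range is farther away.
Largest k: floor((24 - q_1)/q_2) = floor((24 - 2)/15) = 1.
That gives (1*52 + 7)/(1*15 + 2) = 59/17.
Compare the errors: |x - 52/15| = |274*15 - 52*79|/(79*15) = 2/1185, and |x - 59/17| = |274*17 - 59*79|/(79*17) = 3/1343.
Cross-multiplying, 2*1343 = 2686 < 3555 = 3*1185, so 2/1185 is smaller: the convergent 52/15 is closer to x than 59/17.

52/15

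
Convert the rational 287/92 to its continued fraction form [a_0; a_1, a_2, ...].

Run the Euclidean algorithm on 287 and 92; the successive quotients are the partial quotients a_0, a_1, ... (each step inverts the fractional part left over by the previous one):
  287 = 3*92 + 11, so a_0 = 3.
  92 = 8*11 + 4, so a_1 = 8.
  11 = 2*4 + 3, so a_2 = 2.
  4 = 1*3 + 1, so a_3 = 1.
  3 = 3*1 + 0, so a_4 = 3.
The remainder reaches 0 after 5 divisions, so the expansion has 5 partial quotients, read off in order.

[3; 8, 2, 1, 3]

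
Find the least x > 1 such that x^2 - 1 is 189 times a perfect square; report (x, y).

First expand sqrt(189) as a continued fraction. With x_i = (sqrt(189) + m_i)/d_i and (m_0, d_0) = (0, 1): a_0 = floor(sqrt(189)) = 13, since 13^2 = 169 <= 189 < 196 = 14^2.
Iterate m_{i+1} = d_i*a_i - m_i, d_{i+1} = (189 - m_{i+1}^2)/d_i, a_{i+1} = floor((a_0 + m_{i+1})/d_{i+1}):
  m_1 = 1*13 - 0 = 13, d_1 = (189 - 13^2)/1 = 20/1 = 20, a_1 = floor((13 + 13)/20) = 1.
  m_2 = 20*1 - 13 = 7, d_2 = (189 - 7^2)/20 = 140/20 = 7, a_2 = floor((13 + 7)/7) = 2.
  m_3 = 7*2 - 7 = 7, d_3 = (189 - 7^2)/7 = 140/7 = 20, a_3 = floor((13 + 7)/20) = 1.
  m_4 = 20*1 - 7 = 13, d_4 = (189 - 13^2)/20 = 20/20 = 1, a_4 = floor((13 + 13)/1) = 26.
  m_5 = 1*26 - 13 = 13, d_5 = (189 - 13^2)/1 = 20/1 = 20: (m_5, d_5) = (m_1, d_1) = (13, 20), so from here the quotients repeat a_1, ..., a_4; the period length is 4.
So sqrt(189) = [13; (1, 2, 1, 26)] with period length k = 4.
k is even, so the fundamental solution of x^2 - 189y^2 = 1 is (p_{k-1}, q_{k-1}) = (p_3, q_3); compute convergents through index 3.
Convergents (p_i = a_i*p_{i-1} + p_{i-2}, q_i = a_i*q_{i-1} + q_{i-2} with p_{-2}=0, p_{-1}=1, q_{-2}=1, q_{-1}=0):
  i=0: a_0=13, p_0 = 13*1 + 0 = 13, q_0 = 13*0 + 1 = 1.
  i=1: a_1=1, p_1 = 1*13 + 1 = 14, q_1 = 1*1 + 0 = 1.
  i=2: a_2=2, p_2 = 2*14 + 13 = 41, q_2 = 2*1 + 1 = 3.
  i=3: a_3=1, p_3 = 1*41 + 14 = 55, q_3 = 1*3 + 1 = 4.
Check: 55^2 - 189*4^2 = 3025 - 3024 = 1, so (x, y) = (55, 4) solves the equation, and by the theorem it is the least positive solution.

(x, y) = (55, 4)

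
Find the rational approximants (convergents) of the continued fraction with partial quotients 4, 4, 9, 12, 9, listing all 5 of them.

4/1, 17/4, 157/37, 1901/448, 17266/4069

Using the convergent recurrence p_i = a_i*p_{i-1} + p_{i-2}, q_i = a_i*q_{i-1} + q_{i-2} with p_{-2}=0, p_{-1}=1, q_{-2}=1, q_{-1}=0:
  i=0: a_0=4, p_0 = 4*1 + 0 = 4, q_0 = 4*0 + 1 = 1.
  i=1: a_1=4, p_1 = 4*4 + 1 = 17, q_1 = 4*1 + 0 = 4.
  i=2: a_2=9, p_2 = 9*17 + 4 = 157, q_2 = 9*4 + 1 = 37.
  i=3: a_3=12, p_3 = 12*157 + 17 = 1901, q_3 = 12*37 + 4 = 448.
  i=4: a_4=9, p_4 = 9*1901 + 157 = 17266, q_4 = 9*448 + 37 = 4069.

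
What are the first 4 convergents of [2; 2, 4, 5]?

Using the convergent recurrence p_i = a_i*p_{i-1} + p_{i-2}, q_i = a_i*q_{i-1} + q_{i-2} with p_{-2}=0, p_{-1}=1, q_{-2}=1, q_{-1}=0:
  i=0: a_0=2, p_0 = 2*1 + 0 = 2, q_0 = 2*0 + 1 = 1.
  i=1: a_1=2, p_1 = 2*2 + 1 = 5, q_1 = 2*1 + 0 = 2.
  i=2: a_2=4, p_2 = 4*5 + 2 = 22, q_2 = 4*2 + 1 = 9.
  i=3: a_3=5, p_3 = 5*22 + 5 = 115, q_3 = 5*9 + 2 = 47.

2/1, 5/2, 22/9, 115/47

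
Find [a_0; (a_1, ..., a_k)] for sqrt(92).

Write x_i = (sqrt(92) + m_i)/d_i with (m_0, d_0) = (0, 1). a_0 = floor(sqrt(92)) = 9, since 9^2 = 81 <= 92 < 100 = 10^2.
Iterate m_{i+1} = d_i*a_i - m_i, d_{i+1} = (92 - m_{i+1}^2)/d_i, a_{i+1} = floor((a_0 + m_{i+1})/d_{i+1}):
  m_1 = 1*9 - 0 = 9, d_1 = (92 - 9^2)/1 = 11/1 = 11, a_1 = floor((9 + 9)/11) = 1.
  m_2 = 11*1 - 9 = 2, d_2 = (92 - 2^2)/11 = 88/11 = 8, a_2 = floor((9 + 2)/8) = 1.
  m_3 = 8*1 - 2 = 6, d_3 = (92 - 6^2)/8 = 56/8 = 7, a_3 = floor((9 + 6)/7) = 2.
  m_4 = 7*2 - 6 = 8, d_4 = (92 - 8^2)/7 = 28/7 = 4, a_4 = floor((9 + 8)/4) = 4.
  m_5 = 4*4 - 8 = 8, d_5 = (92 - 8^2)/4 = 28/4 = 7, a_5 = floor((9 + 8)/7) = 2.
  m_6 = 7*2 - 8 = 6, d_6 = (92 - 6^2)/7 = 56/7 = 8, a_6 = floor((9 + 6)/8) = 1.
  m_7 = 8*1 - 6 = 2, d_7 = (92 - 2^2)/8 = 88/8 = 11, a_7 = floor((9 + 2)/11) = 1.
  m_8 = 11*1 - 2 = 9, d_8 = (92 - 9^2)/11 = 11/11 = 1, a_8 = floor((9 + 9)/1) = 18.
  m_9 = 1*18 - 9 = 9, d_9 = (92 - 9^2)/1 = 11/1 = 11: (m_9, d_9) = (m_1, d_1) = (9, 11), so from here the quotients repeat a_1, ..., a_8; the period length is 8.
Hence the expansion of sqrt(92) is a_0 = 9 followed by the repeating block 1, 1, 2, 4, 2, 1, 1, 18 (period 8).

[9; (1, 1, 2, 4, 2, 1, 1, 18)]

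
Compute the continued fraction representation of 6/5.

[1; 5]

Run the Euclidean algorithm on 6 and 5; the successive quotients are the partial quotients a_0, a_1, ... (each step inverts the fractional part left over by the previous one):
  6 = 1*5 + 1, so a_0 = 1.
  5 = 5*1 + 0, so a_1 = 5.
The remainder reaches 0 after 2 divisions, so the expansion has 2 partial quotients, read off in order.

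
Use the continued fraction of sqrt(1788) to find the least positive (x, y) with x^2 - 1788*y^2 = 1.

First expand sqrt(1788) as a continued fraction. With x_i = (sqrt(1788) + m_i)/d_i and (m_0, d_0) = (0, 1): a_0 = floor(sqrt(1788)) = 42, since 42^2 = 1764 <= 1788 < 1849 = 43^2.
Iterate m_{i+1} = d_i*a_i - m_i, d_{i+1} = (1788 - m_{i+1}^2)/d_i, a_{i+1} = floor((a_0 + m_{i+1})/d_{i+1}):
  m_1 = 1*42 - 0 = 42, d_1 = (1788 - 42^2)/1 = 24/1 = 24, a_1 = floor((42 + 42)/24) = 3.
  m_2 = 24*3 - 42 = 30, d_2 = (1788 - 30^2)/24 = 888/24 = 37, a_2 = floor((42 + 30)/37) = 1.
  m_3 = 37*1 - 30 = 7, d_3 = (1788 - 7^2)/37 = 1739/37 = 47, a_3 = floor((42 + 7)/47) = 1.
  m_4 = 47*1 - 7 = 40, d_4 = (1788 - 40^2)/47 = 188/47 = 4, a_4 = floor((42 + 40)/4) = 20.
  m_5 = 4*20 - 40 = 40, d_5 = (1788 - 40^2)/4 = 188/4 = 47, a_5 = floor((42 + 40)/47) = 1.
  m_6 = 47*1 - 40 = 7, d_6 = (1788 - 7^2)/47 = 1739/47 = 37, a_6 = floor((42 + 7)/37) = 1.
  m_7 = 37*1 - 7 = 30, d_7 = (1788 - 30^2)/37 = 888/37 = 24, a_7 = floor((42 + 30)/24) = 3.
  m_8 = 24*3 - 30 = 42, d_8 = (1788 - 42^2)/24 = 24/24 = 1, a_8 = floor((42 + 42)/1) = 84.
  m_9 = 1*84 - 42 = 42, d_9 = (1788 - 42^2)/1 = 24/1 = 24: (m_9, d_9) = (m_1, d_1) = (42, 24), so from here the quotients repeat a_1, ..., a_8; the period length is 8.
So sqrt(1788) = [42; (3, 1, 1, 20, 1, 1, 3, 84)] with period length k = 8.
k is even, so the fundamental solution of x^2 - 1788y^2 = 1 is (p_{k-1}, q_{k-1}) = (p_7, q_7); compute convergents through index 7.
Convergents (p_i = a_i*p_{i-1} + p_{i-2}, q_i = a_i*q_{i-1} + q_{i-2} with p_{-2}=0, p_{-1}=1, q_{-2}=1, q_{-1}=0):
  i=0: a_0=42, p_0 = 42*1 + 0 = 42, q_0 = 42*0 + 1 = 1.
  i=1: a_1=3, p_1 = 3*42 + 1 = 127, q_1 = 3*1 + 0 = 3.
  i=2: a_2=1, p_2 = 1*127 + 42 = 169, q_2 = 1*3 + 1 = 4.
  i=3: a_3=1, p_3 = 1*169 + 127 = 296, q_3 = 1*4 + 3 = 7.
  i=4: a_4=20, p_4 = 20*296 + 169 = 6089, q_4 = 20*7 + 4 = 144.
  i=5: a_5=1, p_5 = 1*6089 + 296 = 6385, q_5 = 1*144 + 7 = 151.
  i=6: a_6=1, p_6 = 1*6385 + 6089 = 12474, q_6 = 1*151 + 144 = 295.
  i=7: a_7=3, p_7 = 3*12474 + 6385 = 43807, q_7 = 3*295 + 151 = 1036.
Check: 43807^2 - 1788*1036^2 = 1919053249 - 1919053248 = 1, so (x, y) = (43807, 1036) solves the equation, and by the theorem it is the least positive solution.

(x, y) = (43807, 1036)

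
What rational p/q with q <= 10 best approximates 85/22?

27/7

Expand x = 85/22 as a continued fraction with the Euclidean algorithm:
  85 = 3*22 + 19, so a_0 = 3.
  22 = 1*19 + 3, so a_1 = 1.
  19 = 6*3 + 1, so a_2 = 6.
  3 = 3*1 + 0, so a_3 = 3.
so x = [3; 1, 6, 3].
Convergents (p_i = a_i*p_{i-1} + p_{i-2}, q_i = a_i*q_{i-1} + q_{i-2} with p_{-2}=0, p_{-1}=1, q_{-2}=1, q_{-1}=0), until the denominator exceeds 10:
  i=0: a_0=3, p_0 = 3*1 + 0 = 3, q_0 = 3*0 + 1 = 1.
  i=1: a_1=1, p_1 = 1*3 + 1 = 4, q_1 = 1*1 + 0 = 1.
  i=2: a_2=6, p_2 = 6*4 + 3 = 27, q_2 = 6*1 + 1 = 7.
  i=3: a_3=3, p_3 = 3*27 + 4 = 85, q_3 = 3*7 + 1 = 22.
q_3 = 22 > 10, so the last convergent with denominator <= 10 is p_2/q_2 = 27/7.
The closest fraction with denominator <= 10 is either p_2/q_2 or the intermediate fraction (k*p_2 + p_1)/(k*q_2 + q_1) with the largest k >= 1 whose denominator stays <= 10; these approach x as k grows, and every other convergent or intermediate fraction in range is farther away.
Largest k: floor((10 - q_1)/q_2) = floor((10 - 1)/7) = 1.
That gives (1*27 + 4)/(1*7 + 1) = 31/8.
Compare the errors: |x - 27/7| = |85*7 - 27*22|/(22*7) = 1/154, and |x - 31/8| = |85*8 - 31*22|/(22*8) = 2/176.
Cross-multiplying, 1*176 = 176 < 308 = 2*154, so 1/154 is smaller: the convergent 27/7 is closer to x than 31/8.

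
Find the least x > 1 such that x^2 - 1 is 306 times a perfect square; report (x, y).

First expand sqrt(306) as a continued fraction. With x_i = (sqrt(306) + m_i)/d_i and (m_0, d_0) = (0, 1): a_0 = floor(sqrt(306)) = 17, since 17^2 = 289 <= 306 < 324 = 18^2.
Iterate m_{i+1} = d_i*a_i - m_i, d_{i+1} = (306 - m_{i+1}^2)/d_i, a_{i+1} = floor((a_0 + m_{i+1})/d_{i+1}):
  m_1 = 1*17 - 0 = 17, d_1 = (306 - 17^2)/1 = 17/1 = 17, a_1 = floor((17 + 17)/17) = 2.
  m_2 = 17*2 - 17 = 17, d_2 = (306 - 17^2)/17 = 17/17 = 1, a_2 = floor((17 + 17)/1) = 34.
  m_3 = 1*34 - 17 = 17, d_3 = (306 - 17^2)/1 = 17/1 = 17: (m_3, d_3) = (m_1, d_1) = (17, 17), so from here the quotients repeat a_1, a_2; the period length is 2.
So sqrt(306) = [17; (2, 34)] with period length k = 2.
k is even, so the fundamental solution of x^2 - 306y^2 = 1 is (p_{k-1}, q_{k-1}) = (p_1, q_1); compute convergents through index 1.
Convergents (p_i = a_i*p_{i-1} + p_{i-2}, q_i = a_i*q_{i-1} + q_{i-2} with p_{-2}=0, p_{-1}=1, q_{-2}=1, q_{-1}=0):
  i=0: a_0=17, p_0 = 17*1 + 0 = 17, q_0 = 17*0 + 1 = 1.
  i=1: a_1=2, p_1 = 2*17 + 1 = 35, q_1 = 2*1 + 0 = 2.
Check: 35^2 - 306*2^2 = 1225 - 1224 = 1, so (x, y) = (35, 2) solves the equation, and by the theorem it is the least positive solution.

(x, y) = (35, 2)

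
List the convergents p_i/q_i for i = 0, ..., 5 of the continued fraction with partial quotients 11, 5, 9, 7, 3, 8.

11/1, 56/5, 515/46, 3661/327, 11498/1027, 95645/8543

Using the convergent recurrence p_i = a_i*p_{i-1} + p_{i-2}, q_i = a_i*q_{i-1} + q_{i-2} with p_{-2}=0, p_{-1}=1, q_{-2}=1, q_{-1}=0:
  i=0: a_0=11, p_0 = 11*1 + 0 = 11, q_0 = 11*0 + 1 = 1.
  i=1: a_1=5, p_1 = 5*11 + 1 = 56, q_1 = 5*1 + 0 = 5.
  i=2: a_2=9, p_2 = 9*56 + 11 = 515, q_2 = 9*5 + 1 = 46.
  i=3: a_3=7, p_3 = 7*515 + 56 = 3661, q_3 = 7*46 + 5 = 327.
  i=4: a_4=3, p_4 = 3*3661 + 515 = 11498, q_4 = 3*327 + 46 = 1027.
  i=5: a_5=8, p_5 = 8*11498 + 3661 = 95645, q_5 = 8*1027 + 327 = 8543.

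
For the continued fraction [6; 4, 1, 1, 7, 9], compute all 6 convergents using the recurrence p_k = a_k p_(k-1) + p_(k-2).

6/1, 25/4, 31/5, 56/9, 423/68, 3863/621

Using the convergent recurrence p_i = a_i*p_{i-1} + p_{i-2}, q_i = a_i*q_{i-1} + q_{i-2} with p_{-2}=0, p_{-1}=1, q_{-2}=1, q_{-1}=0:
  i=0: a_0=6, p_0 = 6*1 + 0 = 6, q_0 = 6*0 + 1 = 1.
  i=1: a_1=4, p_1 = 4*6 + 1 = 25, q_1 = 4*1 + 0 = 4.
  i=2: a_2=1, p_2 = 1*25 + 6 = 31, q_2 = 1*4 + 1 = 5.
  i=3: a_3=1, p_3 = 1*31 + 25 = 56, q_3 = 1*5 + 4 = 9.
  i=4: a_4=7, p_4 = 7*56 + 31 = 423, q_4 = 7*9 + 5 = 68.
  i=5: a_5=9, p_5 = 9*423 + 56 = 3863, q_5 = 9*68 + 9 = 621.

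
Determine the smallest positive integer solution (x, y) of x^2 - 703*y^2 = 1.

(x, y) = (1159172, 43719)

First expand sqrt(703) as a continued fraction. With x_i = (sqrt(703) + m_i)/d_i and (m_0, d_0) = (0, 1): a_0 = floor(sqrt(703)) = 26, since 26^2 = 676 <= 703 < 729 = 27^2.
Iterate m_{i+1} = d_i*a_i - m_i, d_{i+1} = (703 - m_{i+1}^2)/d_i, a_{i+1} = floor((a_0 + m_{i+1})/d_{i+1}):
  m_1 = 1*26 - 0 = 26, d_1 = (703 - 26^2)/1 = 27/1 = 27, a_1 = floor((26 + 26)/27) = 1.
  m_2 = 27*1 - 26 = 1, d_2 = (703 - 1^2)/27 = 702/27 = 26, a_2 = floor((26 + 1)/26) = 1.
  m_3 = 26*1 - 1 = 25, d_3 = (703 - 25^2)/26 = 78/26 = 3, a_3 = floor((26 + 25)/3) = 17.
  m_4 = 3*17 - 25 = 26, d_4 = (703 - 26^2)/3 = 27/3 = 9, a_4 = floor((26 + 26)/9) = 5.
  m_5 = 9*5 - 26 = 19, d_5 = (703 - 19^2)/9 = 342/9 = 38, a_5 = floor((26 + 19)/38) = 1.
  m_6 = 38*1 - 19 = 19, d_6 = (703 - 19^2)/38 = 342/38 = 9, a_6 = floor((26 + 19)/9) = 5.
  m_7 = 9*5 - 19 = 26, d_7 = (703 - 26^2)/9 = 27/9 = 3, a_7 = floor((26 + 26)/3) = 17.
  m_8 = 3*17 - 26 = 25, d_8 = (703 - 25^2)/3 = 78/3 = 26, a_8 = floor((26 + 25)/26) = 1.
  m_9 = 26*1 - 25 = 1, d_9 = (703 - 1^2)/26 = 702/26 = 27, a_9 = floor((26 + 1)/27) = 1.
  m_10 = 27*1 - 1 = 26, d_10 = (703 - 26^2)/27 = 27/27 = 1, a_10 = floor((26 + 26)/1) = 52.
  m_11 = 1*52 - 26 = 26, d_11 = (703 - 26^2)/1 = 27/1 = 27: (m_11, d_11) = (m_1, d_1) = (26, 27), so from here the quotients repeat a_1, ..., a_10; the period length is 10.
So sqrt(703) = [26; (1, 1, 17, 5, 1, 5, 17, 1, 1, 52)] with period length k = 10.
k is even, so the fundamental solution of x^2 - 703y^2 = 1 is (p_{k-1}, q_{k-1}) = (p_9, q_9); compute convergents through index 9.
Convergents (p_i = a_i*p_{i-1} + p_{i-2}, q_i = a_i*q_{i-1} + q_{i-2} with p_{-2}=0, p_{-1}=1, q_{-2}=1, q_{-1}=0):
  i=0: a_0=26, p_0 = 26*1 + 0 = 26, q_0 = 26*0 + 1 = 1.
  i=1: a_1=1, p_1 = 1*26 + 1 = 27, q_1 = 1*1 + 0 = 1.
  i=2: a_2=1, p_2 = 1*27 + 26 = 53, q_2 = 1*1 + 1 = 2.
  i=3: a_3=17, p_3 = 17*53 + 27 = 928, q_3 = 17*2 + 1 = 35.
  i=4: a_4=5, p_4 = 5*928 + 53 = 4693, q_4 = 5*35 + 2 = 177.
  i=5: a_5=1, p_5 = 1*4693 + 928 = 5621, q_5 = 1*177 + 35 = 212.
  i=6: a_6=5, p_6 = 5*5621 + 4693 = 32798, q_6 = 5*212 + 177 = 1237.
  i=7: a_7=17, p_7 = 17*32798 + 5621 = 563187, q_7 = 17*1237 + 212 = 21241.
  i=8: a_8=1, p_8 = 1*563187 + 32798 = 595985, q_8 = 1*21241 + 1237 = 22478.
  i=9: a_9=1, p_9 = 1*595985 + 563187 = 1159172, q_9 = 1*22478 + 21241 = 43719.
Check: 1159172^2 - 703*43719^2 = 1343679725584 - 1343679725583 = 1, so (x, y) = (1159172, 43719) solves the equation, and by the theorem it is the least positive solution.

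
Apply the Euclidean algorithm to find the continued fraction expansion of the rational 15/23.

Run the Euclidean algorithm on 15 and 23; the successive quotients are the partial quotients a_0, a_1, ... (each step inverts the fractional part left over by the previous one):
  15 = 0*23 + 15, so a_0 = 0.
  23 = 1*15 + 8, so a_1 = 1.
  15 = 1*8 + 7, so a_2 = 1.
  8 = 1*7 + 1, so a_3 = 1.
  7 = 7*1 + 0, so a_4 = 7.
The remainder reaches 0 after 5 divisions, so the expansion has 5 partial quotients, read off in order.

[0; 1, 1, 1, 7]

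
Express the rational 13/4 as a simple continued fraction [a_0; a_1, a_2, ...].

[3; 4]

Run the Euclidean algorithm on 13 and 4; the successive quotients are the partial quotients a_0, a_1, ... (each step inverts the fractional part left over by the previous one):
  13 = 3*4 + 1, so a_0 = 3.
  4 = 4*1 + 0, so a_1 = 4.
The remainder reaches 0 after 2 divisions, so the expansion has 2 partial quotients, read off in order.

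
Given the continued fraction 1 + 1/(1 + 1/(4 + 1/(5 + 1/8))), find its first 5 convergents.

1/1, 2/1, 9/5, 47/26, 385/213

Using the convergent recurrence p_i = a_i*p_{i-1} + p_{i-2}, q_i = a_i*q_{i-1} + q_{i-2} with p_{-2}=0, p_{-1}=1, q_{-2}=1, q_{-1}=0:
  i=0: a_0=1, p_0 = 1*1 + 0 = 1, q_0 = 1*0 + 1 = 1.
  i=1: a_1=1, p_1 = 1*1 + 1 = 2, q_1 = 1*1 + 0 = 1.
  i=2: a_2=4, p_2 = 4*2 + 1 = 9, q_2 = 4*1 + 1 = 5.
  i=3: a_3=5, p_3 = 5*9 + 2 = 47, q_3 = 5*5 + 1 = 26.
  i=4: a_4=8, p_4 = 8*47 + 9 = 385, q_4 = 8*26 + 5 = 213.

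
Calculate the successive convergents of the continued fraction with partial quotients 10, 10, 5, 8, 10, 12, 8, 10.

Using the convergent recurrence p_i = a_i*p_{i-1} + p_{i-2}, q_i = a_i*q_{i-1} + q_{i-2} with p_{-2}=0, p_{-1}=1, q_{-2}=1, q_{-1}=0:
  i=0: a_0=10, p_0 = 10*1 + 0 = 10, q_0 = 10*0 + 1 = 1.
  i=1: a_1=10, p_1 = 10*10 + 1 = 101, q_1 = 10*1 + 0 = 10.
  i=2: a_2=5, p_2 = 5*101 + 10 = 515, q_2 = 5*10 + 1 = 51.
  i=3: a_3=8, p_3 = 8*515 + 101 = 4221, q_3 = 8*51 + 10 = 418.
  i=4: a_4=10, p_4 = 10*4221 + 515 = 42725, q_4 = 10*418 + 51 = 4231.
  i=5: a_5=12, p_5 = 12*42725 + 4221 = 516921, q_5 = 12*4231 + 418 = 51190.
  i=6: a_6=8, p_6 = 8*516921 + 42725 = 4178093, q_6 = 8*51190 + 4231 = 413751.
  i=7: a_7=10, p_7 = 10*4178093 + 516921 = 42297851, q_7 = 10*413751 + 51190 = 4188700.

10/1, 101/10, 515/51, 4221/418, 42725/4231, 516921/51190, 4178093/413751, 42297851/4188700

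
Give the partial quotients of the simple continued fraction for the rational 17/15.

[1; 7, 2]

Run the Euclidean algorithm on 17 and 15; the successive quotients are the partial quotients a_0, a_1, ... (each step inverts the fractional part left over by the previous one):
  17 = 1*15 + 2, so a_0 = 1.
  15 = 7*2 + 1, so a_1 = 7.
  2 = 2*1 + 0, so a_2 = 2.
The remainder reaches 0 after 3 divisions, so the expansion has 3 partial quotients, read off in order.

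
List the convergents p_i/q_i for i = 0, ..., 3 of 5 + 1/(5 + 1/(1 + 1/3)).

Using the convergent recurrence p_i = a_i*p_{i-1} + p_{i-2}, q_i = a_i*q_{i-1} + q_{i-2} with p_{-2}=0, p_{-1}=1, q_{-2}=1, q_{-1}=0:
  i=0: a_0=5, p_0 = 5*1 + 0 = 5, q_0 = 5*0 + 1 = 1.
  i=1: a_1=5, p_1 = 5*5 + 1 = 26, q_1 = 5*1 + 0 = 5.
  i=2: a_2=1, p_2 = 1*26 + 5 = 31, q_2 = 1*5 + 1 = 6.
  i=3: a_3=3, p_3 = 3*31 + 26 = 119, q_3 = 3*6 + 5 = 23.

5/1, 26/5, 31/6, 119/23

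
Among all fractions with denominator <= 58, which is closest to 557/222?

Expand x = 557/222 as a continued fraction with the Euclidean algorithm:
  557 = 2*222 + 113, so a_0 = 2.
  222 = 1*113 + 109, so a_1 = 1.
  113 = 1*109 + 4, so a_2 = 1.
  109 = 27*4 + 1, so a_3 = 27.
  4 = 4*1 + 0, so a_4 = 4.
so x = [2; 1, 1, 27, 4].
Convergents (p_i = a_i*p_{i-1} + p_{i-2}, q_i = a_i*q_{i-1} + q_{i-2} with p_{-2}=0, p_{-1}=1, q_{-2}=1, q_{-1}=0), until the denominator exceeds 58:
  i=0: a_0=2, p_0 = 2*1 + 0 = 2, q_0 = 2*0 + 1 = 1.
  i=1: a_1=1, p_1 = 1*2 + 1 = 3, q_1 = 1*1 + 0 = 1.
  i=2: a_2=1, p_2 = 1*3 + 2 = 5, q_2 = 1*1 + 1 = 2.
  i=3: a_3=27, p_3 = 27*5 + 3 = 138, q_3 = 27*2 + 1 = 55.
  i=4: a_4=4, p_4 = 4*138 + 5 = 557, q_4 = 4*55 + 2 = 222.
q_4 = 222 > 58, so the last convergent with denominator <= 58 is p_3/q_3 = 138/55.
The closest fraction with denominator <= 58 is either p_3/q_3 or the intermediate fraction (k*p_3 + p_2)/(k*q_3 + q_2) with the largest k >= 1 whose denominator stays <= 58; these approach x as k grows, and every other convergent or intermediate fraction in range is farther away.
Largest k: floor((58 - q_2)/q_3) = floor((58 - 2)/55) = 1.
That gives (1*138 + 5)/(1*55 + 2) = 143/57.
Compare the errors: |x - 138/55| = |557*55 - 138*222|/(222*55) = 1/12210, and |x - 143/57| = |557*57 - 143*222|/(222*57) = 3/12654.
Cross-multiplying, 1*12654 = 12654 < 36630 = 3*12210, so 1/12210 is smaller: the convergent 138/55 is closer to x than 143/57.

138/55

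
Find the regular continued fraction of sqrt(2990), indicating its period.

[54; (1, 2, 7, 2, 10, 2, 7, 2, 1, 108)]

Write x_i = (sqrt(2990) + m_i)/d_i with (m_0, d_0) = (0, 1). a_0 = floor(sqrt(2990)) = 54, since 54^2 = 2916 <= 2990 < 3025 = 55^2.
Iterate m_{i+1} = d_i*a_i - m_i, d_{i+1} = (2990 - m_{i+1}^2)/d_i, a_{i+1} = floor((a_0 + m_{i+1})/d_{i+1}):
  m_1 = 1*54 - 0 = 54, d_1 = (2990 - 54^2)/1 = 74/1 = 74, a_1 = floor((54 + 54)/74) = 1.
  m_2 = 74*1 - 54 = 20, d_2 = (2990 - 20^2)/74 = 2590/74 = 35, a_2 = floor((54 + 20)/35) = 2.
  m_3 = 35*2 - 20 = 50, d_3 = (2990 - 50^2)/35 = 490/35 = 14, a_3 = floor((54 + 50)/14) = 7.
  m_4 = 14*7 - 50 = 48, d_4 = (2990 - 48^2)/14 = 686/14 = 49, a_4 = floor((54 + 48)/49) = 2.
  m_5 = 49*2 - 48 = 50, d_5 = (2990 - 50^2)/49 = 490/49 = 10, a_5 = floor((54 + 50)/10) = 10.
  m_6 = 10*10 - 50 = 50, d_6 = (2990 - 50^2)/10 = 490/10 = 49, a_6 = floor((54 + 50)/49) = 2.
  m_7 = 49*2 - 50 = 48, d_7 = (2990 - 48^2)/49 = 686/49 = 14, a_7 = floor((54 + 48)/14) = 7.
  m_8 = 14*7 - 48 = 50, d_8 = (2990 - 50^2)/14 = 490/14 = 35, a_8 = floor((54 + 50)/35) = 2.
  m_9 = 35*2 - 50 = 20, d_9 = (2990 - 20^2)/35 = 2590/35 = 74, a_9 = floor((54 + 20)/74) = 1.
  m_10 = 74*1 - 20 = 54, d_10 = (2990 - 54^2)/74 = 74/74 = 1, a_10 = floor((54 + 54)/1) = 108.
  m_11 = 1*108 - 54 = 54, d_11 = (2990 - 54^2)/1 = 74/1 = 74: (m_11, d_11) = (m_1, d_1) = (54, 74), so from here the quotients repeat a_1, ..., a_10; the period length is 10.
Hence the expansion of sqrt(2990) is a_0 = 54 followed by the repeating block 1, 2, 7, 2, 10, 2, 7, 2, 1, 108 (period 10).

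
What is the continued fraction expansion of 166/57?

Run the Euclidean algorithm on 166 and 57; the successive quotients are the partial quotients a_0, a_1, ... (each step inverts the fractional part left over by the previous one):
  166 = 2*57 + 52, so a_0 = 2.
  57 = 1*52 + 5, so a_1 = 1.
  52 = 10*5 + 2, so a_2 = 10.
  5 = 2*2 + 1, so a_3 = 2.
  2 = 2*1 + 0, so a_4 = 2.
The remainder reaches 0 after 5 divisions, so the expansion has 5 partial quotients, read off in order.

[2; 1, 10, 2, 2]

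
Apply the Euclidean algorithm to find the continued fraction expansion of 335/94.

[3; 1, 1, 3, 2, 2, 2]

Run the Euclidean algorithm on 335 and 94; the successive quotients are the partial quotients a_0, a_1, ... (each step inverts the fractional part left over by the previous one):
  335 = 3*94 + 53, so a_0 = 3.
  94 = 1*53 + 41, so a_1 = 1.
  53 = 1*41 + 12, so a_2 = 1.
  41 = 3*12 + 5, so a_3 = 3.
  12 = 2*5 + 2, so a_4 = 2.
  5 = 2*2 + 1, so a_5 = 2.
  2 = 2*1 + 0, so a_6 = 2.
The remainder reaches 0 after 7 divisions, so the expansion has 7 partial quotients, read off in order.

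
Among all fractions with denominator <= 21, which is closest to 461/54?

111/13

Expand x = 461/54 as a continued fraction with the Euclidean algorithm:
  461 = 8*54 + 29, so a_0 = 8.
  54 = 1*29 + 25, so a_1 = 1.
  29 = 1*25 + 4, so a_2 = 1.
  25 = 6*4 + 1, so a_3 = 6.
  4 = 4*1 + 0, so a_4 = 4.
so x = [8; 1, 1, 6, 4].
Convergents (p_i = a_i*p_{i-1} + p_{i-2}, q_i = a_i*q_{i-1} + q_{i-2} with p_{-2}=0, p_{-1}=1, q_{-2}=1, q_{-1}=0), until the denominator exceeds 21:
  i=0: a_0=8, p_0 = 8*1 + 0 = 8, q_0 = 8*0 + 1 = 1.
  i=1: a_1=1, p_1 = 1*8 + 1 = 9, q_1 = 1*1 + 0 = 1.
  i=2: a_2=1, p_2 = 1*9 + 8 = 17, q_2 = 1*1 + 1 = 2.
  i=3: a_3=6, p_3 = 6*17 + 9 = 111, q_3 = 6*2 + 1 = 13.
  i=4: a_4=4, p_4 = 4*111 + 17 = 461, q_4 = 4*13 + 2 = 54.
q_4 = 54 > 21, so the last convergent with denominator <= 21 is p_3/q_3 = 111/13.
The closest fraction with denominator <= 21 is either p_3/q_3 or the intermediate fraction (k*p_3 + p_2)/(k*q_3 + q_2) with the largest k >= 1 whose denominator stays <= 21; these approach x as k grows, and every other convergent or intermediate fraction in range is farther away.
Largest k: floor((21 - q_2)/q_3) = floor((21 - 2)/13) = 1.
That gives (1*111 + 17)/(1*13 + 2) = 128/15.
Compare the errors: |x - 111/13| = |461*13 - 111*54|/(54*13) = 1/702, and |x - 128/15| = |461*15 - 128*54|/(54*15) = 3/810.
Cross-multiplying, 1*810 = 810 < 2106 = 3*702, so 1/702 is smaller: the convergent 111/13 is closer to x than 128/15.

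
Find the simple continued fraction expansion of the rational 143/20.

[7; 6, 1, 2]

Run the Euclidean algorithm on 143 and 20; the successive quotients are the partial quotients a_0, a_1, ... (each step inverts the fractional part left over by the previous one):
  143 = 7*20 + 3, so a_0 = 7.
  20 = 6*3 + 2, so a_1 = 6.
  3 = 1*2 + 1, so a_2 = 1.
  2 = 2*1 + 0, so a_3 = 2.
The remainder reaches 0 after 4 divisions, so the expansion has 4 partial quotients, read off in order.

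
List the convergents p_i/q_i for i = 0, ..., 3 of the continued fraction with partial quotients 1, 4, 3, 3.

Using the convergent recurrence p_i = a_i*p_{i-1} + p_{i-2}, q_i = a_i*q_{i-1} + q_{i-2} with p_{-2}=0, p_{-1}=1, q_{-2}=1, q_{-1}=0:
  i=0: a_0=1, p_0 = 1*1 + 0 = 1, q_0 = 1*0 + 1 = 1.
  i=1: a_1=4, p_1 = 4*1 + 1 = 5, q_1 = 4*1 + 0 = 4.
  i=2: a_2=3, p_2 = 3*5 + 1 = 16, q_2 = 3*4 + 1 = 13.
  i=3: a_3=3, p_3 = 3*16 + 5 = 53, q_3 = 3*13 + 4 = 43.

1/1, 5/4, 16/13, 53/43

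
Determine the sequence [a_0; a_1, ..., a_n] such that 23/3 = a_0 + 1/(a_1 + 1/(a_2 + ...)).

[7; 1, 2]

Run the Euclidean algorithm on 23 and 3; the successive quotients are the partial quotients a_0, a_1, ... (each step inverts the fractional part left over by the previous one):
  23 = 7*3 + 2, so a_0 = 7.
  3 = 1*2 + 1, so a_1 = 1.
  2 = 2*1 + 0, so a_2 = 2.
The remainder reaches 0 after 3 divisions, so the expansion has 3 partial quotients, read off in order.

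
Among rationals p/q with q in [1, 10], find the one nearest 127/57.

20/9

Expand x = 127/57 as a continued fraction with the Euclidean algorithm:
  127 = 2*57 + 13, so a_0 = 2.
  57 = 4*13 + 5, so a_1 = 4.
  13 = 2*5 + 3, so a_2 = 2.
  5 = 1*3 + 2, so a_3 = 1.
  3 = 1*2 + 1, so a_4 = 1.
  2 = 2*1 + 0, so a_5 = 2.
so x = [2; 4, 2, 1, 1, 2].
Convergents (p_i = a_i*p_{i-1} + p_{i-2}, q_i = a_i*q_{i-1} + q_{i-2} with p_{-2}=0, p_{-1}=1, q_{-2}=1, q_{-1}=0), until the denominator exceeds 10:
  i=0: a_0=2, p_0 = 2*1 + 0 = 2, q_0 = 2*0 + 1 = 1.
  i=1: a_1=4, p_1 = 4*2 + 1 = 9, q_1 = 4*1 + 0 = 4.
  i=2: a_2=2, p_2 = 2*9 + 2 = 20, q_2 = 2*4 + 1 = 9.
  i=3: a_3=1, p_3 = 1*20 + 9 = 29, q_3 = 1*9 + 4 = 13.
q_3 = 13 > 10, so the last convergent with denominator <= 10 is p_2/q_2 = 20/9.
The closest fraction with denominator <= 10 is either p_2/q_2 or the intermediate fraction (k*p_2 + p_1)/(k*q_2 + q_1) with the largest k >= 1 whose denominator stays <= 10; these approach x as k grows, and every other convergent or intermediate fraction in range is farther away.
Largest k: floor((10 - q_1)/q_2) = floor((10 - 4)/9) = 0.
Since k = 0, no intermediate fraction beyond p_2/q_2 has denominator <= 10, so the convergent 20/9 is the closest (its error is |127*9 - 20*57|/(57*9) = 3/513).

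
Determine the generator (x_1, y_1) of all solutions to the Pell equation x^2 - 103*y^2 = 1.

First expand sqrt(103) as a continued fraction. With x_i = (sqrt(103) + m_i)/d_i and (m_0, d_0) = (0, 1): a_0 = floor(sqrt(103)) = 10, since 10^2 = 100 <= 103 < 121 = 11^2.
Iterate m_{i+1} = d_i*a_i - m_i, d_{i+1} = (103 - m_{i+1}^2)/d_i, a_{i+1} = floor((a_0 + m_{i+1})/d_{i+1}):
  m_1 = 1*10 - 0 = 10, d_1 = (103 - 10^2)/1 = 3/1 = 3, a_1 = floor((10 + 10)/3) = 6.
  m_2 = 3*6 - 10 = 8, d_2 = (103 - 8^2)/3 = 39/3 = 13, a_2 = floor((10 + 8)/13) = 1.
  m_3 = 13*1 - 8 = 5, d_3 = (103 - 5^2)/13 = 78/13 = 6, a_3 = floor((10 + 5)/6) = 2.
  m_4 = 6*2 - 5 = 7, d_4 = (103 - 7^2)/6 = 54/6 = 9, a_4 = floor((10 + 7)/9) = 1.
  m_5 = 9*1 - 7 = 2, d_5 = (103 - 2^2)/9 = 99/9 = 11, a_5 = floor((10 + 2)/11) = 1.
  m_6 = 11*1 - 2 = 9, d_6 = (103 - 9^2)/11 = 22/11 = 2, a_6 = floor((10 + 9)/2) = 9.
  m_7 = 2*9 - 9 = 9, d_7 = (103 - 9^2)/2 = 22/2 = 11, a_7 = floor((10 + 9)/11) = 1.
  m_8 = 11*1 - 9 = 2, d_8 = (103 - 2^2)/11 = 99/11 = 9, a_8 = floor((10 + 2)/9) = 1.
  m_9 = 9*1 - 2 = 7, d_9 = (103 - 7^2)/9 = 54/9 = 6, a_9 = floor((10 + 7)/6) = 2.
  m_10 = 6*2 - 7 = 5, d_10 = (103 - 5^2)/6 = 78/6 = 13, a_10 = floor((10 + 5)/13) = 1.
  m_11 = 13*1 - 5 = 8, d_11 = (103 - 8^2)/13 = 39/13 = 3, a_11 = floor((10 + 8)/3) = 6.
  m_12 = 3*6 - 8 = 10, d_12 = (103 - 10^2)/3 = 3/3 = 1, a_12 = floor((10 + 10)/1) = 20.
  m_13 = 1*20 - 10 = 10, d_13 = (103 - 10^2)/1 = 3/1 = 3: (m_13, d_13) = (m_1, d_1) = (10, 3), so from here the quotients repeat a_1, ..., a_12; the period length is 12.
So sqrt(103) = [10; (6, 1, 2, 1, 1, 9, 1, 1, 2, 1, 6, 20)] with period length k = 12.
k is even, so the fundamental solution of x^2 - 103y^2 = 1 is (p_{k-1}, q_{k-1}) = (p_11, q_11); compute convergents through index 11.
Convergents (p_i = a_i*p_{i-1} + p_{i-2}, q_i = a_i*q_{i-1} + q_{i-2} with p_{-2}=0, p_{-1}=1, q_{-2}=1, q_{-1}=0):
  i=0: a_0=10, p_0 = 10*1 + 0 = 10, q_0 = 10*0 + 1 = 1.
  i=1: a_1=6, p_1 = 6*10 + 1 = 61, q_1 = 6*1 + 0 = 6.
  i=2: a_2=1, p_2 = 1*61 + 10 = 71, q_2 = 1*6 + 1 = 7.
  i=3: a_3=2, p_3 = 2*71 + 61 = 203, q_3 = 2*7 + 6 = 20.
  i=4: a_4=1, p_4 = 1*203 + 71 = 274, q_4 = 1*20 + 7 = 27.
  i=5: a_5=1, p_5 = 1*274 + 203 = 477, q_5 = 1*27 + 20 = 47.
  i=6: a_6=9, p_6 = 9*477 + 274 = 4567, q_6 = 9*47 + 27 = 450.
  i=7: a_7=1, p_7 = 1*4567 + 477 = 5044, q_7 = 1*450 + 47 = 497.
  i=8: a_8=1, p_8 = 1*5044 + 4567 = 9611, q_8 = 1*497 + 450 = 947.
  i=9: a_9=2, p_9 = 2*9611 + 5044 = 24266, q_9 = 2*947 + 497 = 2391.
  i=10: a_10=1, p_10 = 1*24266 + 9611 = 33877, q_10 = 1*2391 + 947 = 3338.
  i=11: a_11=6, p_11 = 6*33877 + 24266 = 227528, q_11 = 6*3338 + 2391 = 22419.
Check: 227528^2 - 103*22419^2 = 51768990784 - 51768990783 = 1, so (x, y) = (227528, 22419) solves the equation, and by the theorem it is the least positive solution.

(x, y) = (227528, 22419)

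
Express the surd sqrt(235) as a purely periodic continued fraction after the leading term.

Write x_i = (sqrt(235) + m_i)/d_i with (m_0, d_0) = (0, 1). a_0 = floor(sqrt(235)) = 15, since 15^2 = 225 <= 235 < 256 = 16^2.
Iterate m_{i+1} = d_i*a_i - m_i, d_{i+1} = (235 - m_{i+1}^2)/d_i, a_{i+1} = floor((a_0 + m_{i+1})/d_{i+1}):
  m_1 = 1*15 - 0 = 15, d_1 = (235 - 15^2)/1 = 10/1 = 10, a_1 = floor((15 + 15)/10) = 3.
  m_2 = 10*3 - 15 = 15, d_2 = (235 - 15^2)/10 = 10/10 = 1, a_2 = floor((15 + 15)/1) = 30.
  m_3 = 1*30 - 15 = 15, d_3 = (235 - 15^2)/1 = 10/1 = 10: (m_3, d_3) = (m_1, d_1) = (15, 10), so from here the quotients repeat a_1, a_2; the period length is 2.
Hence the expansion of sqrt(235) is a_0 = 15 followed by the repeating block 3, 30 (period 2).

[15; (3, 30)]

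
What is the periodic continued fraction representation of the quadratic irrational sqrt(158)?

Write x_i = (sqrt(158) + m_i)/d_i with (m_0, d_0) = (0, 1). a_0 = floor(sqrt(158)) = 12, since 12^2 = 144 <= 158 < 169 = 13^2.
Iterate m_{i+1} = d_i*a_i - m_i, d_{i+1} = (158 - m_{i+1}^2)/d_i, a_{i+1} = floor((a_0 + m_{i+1})/d_{i+1}):
  m_1 = 1*12 - 0 = 12, d_1 = (158 - 12^2)/1 = 14/1 = 14, a_1 = floor((12 + 12)/14) = 1.
  m_2 = 14*1 - 12 = 2, d_2 = (158 - 2^2)/14 = 154/14 = 11, a_2 = floor((12 + 2)/11) = 1.
  m_3 = 11*1 - 2 = 9, d_3 = (158 - 9^2)/11 = 77/11 = 7, a_3 = floor((12 + 9)/7) = 3.
  m_4 = 7*3 - 9 = 12, d_4 = (158 - 12^2)/7 = 14/7 = 2, a_4 = floor((12 + 12)/2) = 12.
  m_5 = 2*12 - 12 = 12, d_5 = (158 - 12^2)/2 = 14/2 = 7, a_5 = floor((12 + 12)/7) = 3.
  m_6 = 7*3 - 12 = 9, d_6 = (158 - 9^2)/7 = 77/7 = 11, a_6 = floor((12 + 9)/11) = 1.
  m_7 = 11*1 - 9 = 2, d_7 = (158 - 2^2)/11 = 154/11 = 14, a_7 = floor((12 + 2)/14) = 1.
  m_8 = 14*1 - 2 = 12, d_8 = (158 - 12^2)/14 = 14/14 = 1, a_8 = floor((12 + 12)/1) = 24.
  m_9 = 1*24 - 12 = 12, d_9 = (158 - 12^2)/1 = 14/1 = 14: (m_9, d_9) = (m_1, d_1) = (12, 14), so from here the quotients repeat a_1, ..., a_8; the period length is 8.
Hence the expansion of sqrt(158) is a_0 = 12 followed by the repeating block 1, 1, 3, 12, 3, 1, 1, 24 (period 8).

[12; (1, 1, 3, 12, 3, 1, 1, 24)]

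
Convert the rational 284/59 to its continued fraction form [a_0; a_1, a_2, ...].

Run the Euclidean algorithm on 284 and 59; the successive quotients are the partial quotients a_0, a_1, ... (each step inverts the fractional part left over by the previous one):
  284 = 4*59 + 48, so a_0 = 4.
  59 = 1*48 + 11, so a_1 = 1.
  48 = 4*11 + 4, so a_2 = 4.
  11 = 2*4 + 3, so a_3 = 2.
  4 = 1*3 + 1, so a_4 = 1.
  3 = 3*1 + 0, so a_5 = 3.
The remainder reaches 0 after 6 divisions, so the expansion has 6 partial quotients, read off in order.

[4; 1, 4, 2, 1, 3]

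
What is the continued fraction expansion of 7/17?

Run the Euclidean algorithm on 7 and 17; the successive quotients are the partial quotients a_0, a_1, ... (each step inverts the fractional part left over by the previous one):
  7 = 0*17 + 7, so a_0 = 0.
  17 = 2*7 + 3, so a_1 = 2.
  7 = 2*3 + 1, so a_2 = 2.
  3 = 3*1 + 0, so a_3 = 3.
The remainder reaches 0 after 4 divisions, so the expansion has 4 partial quotients, read off in order.

[0; 2, 2, 3]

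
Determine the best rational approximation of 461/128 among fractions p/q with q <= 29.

Expand x = 461/128 as a continued fraction with the Euclidean algorithm:
  461 = 3*128 + 77, so a_0 = 3.
  128 = 1*77 + 51, so a_1 = 1.
  77 = 1*51 + 26, so a_2 = 1.
  51 = 1*26 + 25, so a_3 = 1.
  26 = 1*25 + 1, so a_4 = 1.
  25 = 25*1 + 0, so a_5 = 25.
so x = [3; 1, 1, 1, 1, 25].
Convergents (p_i = a_i*p_{i-1} + p_{i-2}, q_i = a_i*q_{i-1} + q_{i-2} with p_{-2}=0, p_{-1}=1, q_{-2}=1, q_{-1}=0), until the denominator exceeds 29:
  i=0: a_0=3, p_0 = 3*1 + 0 = 3, q_0 = 3*0 + 1 = 1.
  i=1: a_1=1, p_1 = 1*3 + 1 = 4, q_1 = 1*1 + 0 = 1.
  i=2: a_2=1, p_2 = 1*4 + 3 = 7, q_2 = 1*1 + 1 = 2.
  i=3: a_3=1, p_3 = 1*7 + 4 = 11, q_3 = 1*2 + 1 = 3.
  i=4: a_4=1, p_4 = 1*11 + 7 = 18, q_4 = 1*3 + 2 = 5.
  i=5: a_5=25, p_5 = 25*18 + 11 = 461, q_5 = 25*5 + 3 = 128.
q_5 = 128 > 29, so the last convergent with denominator <= 29 is p_4/q_4 = 18/5.
The closest fraction with denominator <= 29 is either p_4/q_4 or the intermediate fraction (k*p_4 + p_3)/(k*q_4 + q_3) with the largest k >= 1 whose denominator stays <= 29; these approach x as k grows, and every other convergent or intermediate fraction in range is farther away.
Largest k: floor((29 - q_3)/q_4) = floor((29 - 3)/5) = 5.
That gives (5*18 + 11)/(5*5 + 3) = 101/28.
Compare the errors: |x - 18/5| = |461*5 - 18*128|/(128*5) = 1/640, and |x - 101/28| = |461*28 - 101*128|/(128*28) = 20/3584.
Cross-multiplying, 1*3584 = 3584 < 12800 = 20*640, so 1/640 is smaller: the convergent 18/5 is closer to x than 101/28.

18/5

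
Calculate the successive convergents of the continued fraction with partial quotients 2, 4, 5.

Using the convergent recurrence p_i = a_i*p_{i-1} + p_{i-2}, q_i = a_i*q_{i-1} + q_{i-2} with p_{-2}=0, p_{-1}=1, q_{-2}=1, q_{-1}=0:
  i=0: a_0=2, p_0 = 2*1 + 0 = 2, q_0 = 2*0 + 1 = 1.
  i=1: a_1=4, p_1 = 4*2 + 1 = 9, q_1 = 4*1 + 0 = 4.
  i=2: a_2=5, p_2 = 5*9 + 2 = 47, q_2 = 5*4 + 1 = 21.

2/1, 9/4, 47/21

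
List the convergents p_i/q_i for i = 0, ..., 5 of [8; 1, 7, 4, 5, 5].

Using the convergent recurrence p_i = a_i*p_{i-1} + p_{i-2}, q_i = a_i*q_{i-1} + q_{i-2} with p_{-2}=0, p_{-1}=1, q_{-2}=1, q_{-1}=0:
  i=0: a_0=8, p_0 = 8*1 + 0 = 8, q_0 = 8*0 + 1 = 1.
  i=1: a_1=1, p_1 = 1*8 + 1 = 9, q_1 = 1*1 + 0 = 1.
  i=2: a_2=7, p_2 = 7*9 + 8 = 71, q_2 = 7*1 + 1 = 8.
  i=3: a_3=4, p_3 = 4*71 + 9 = 293, q_3 = 4*8 + 1 = 33.
  i=4: a_4=5, p_4 = 5*293 + 71 = 1536, q_4 = 5*33 + 8 = 173.
  i=5: a_5=5, p_5 = 5*1536 + 293 = 7973, q_5 = 5*173 + 33 = 898.

8/1, 9/1, 71/8, 293/33, 1536/173, 7973/898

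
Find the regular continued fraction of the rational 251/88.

Run the Euclidean algorithm on 251 and 88; the successive quotients are the partial quotients a_0, a_1, ... (each step inverts the fractional part left over by the previous one):
  251 = 2*88 + 75, so a_0 = 2.
  88 = 1*75 + 13, so a_1 = 1.
  75 = 5*13 + 10, so a_2 = 5.
  13 = 1*10 + 3, so a_3 = 1.
  10 = 3*3 + 1, so a_4 = 3.
  3 = 3*1 + 0, so a_5 = 3.
The remainder reaches 0 after 6 divisions, so the expansion has 6 partial quotients, read off in order.

[2; 1, 5, 1, 3, 3]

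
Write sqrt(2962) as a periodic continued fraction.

Write x_i = (sqrt(2962) + m_i)/d_i with (m_0, d_0) = (0, 1). a_0 = floor(sqrt(2962)) = 54, since 54^2 = 2916 <= 2962 < 3025 = 55^2.
Iterate m_{i+1} = d_i*a_i - m_i, d_{i+1} = (2962 - m_{i+1}^2)/d_i, a_{i+1} = floor((a_0 + m_{i+1})/d_{i+1}):
  m_1 = 1*54 - 0 = 54, d_1 = (2962 - 54^2)/1 = 46/1 = 46, a_1 = floor((54 + 54)/46) = 2.
  m_2 = 46*2 - 54 = 38, d_2 = (2962 - 38^2)/46 = 1518/46 = 33, a_2 = floor((54 + 38)/33) = 2.
  m_3 = 33*2 - 38 = 28, d_3 = (2962 - 28^2)/33 = 2178/33 = 66, a_3 = floor((54 + 28)/66) = 1.
  m_4 = 66*1 - 28 = 38, d_4 = (2962 - 38^2)/66 = 1518/66 = 23, a_4 = floor((54 + 38)/23) = 4.
  m_5 = 23*4 - 38 = 54, d_5 = (2962 - 54^2)/23 = 46/23 = 2, a_5 = floor((54 + 54)/2) = 54.
  m_6 = 2*54 - 54 = 54, d_6 = (2962 - 54^2)/2 = 46/2 = 23, a_6 = floor((54 + 54)/23) = 4.
  m_7 = 23*4 - 54 = 38, d_7 = (2962 - 38^2)/23 = 1518/23 = 66, a_7 = floor((54 + 38)/66) = 1.
  m_8 = 66*1 - 38 = 28, d_8 = (2962 - 28^2)/66 = 2178/66 = 33, a_8 = floor((54 + 28)/33) = 2.
  m_9 = 33*2 - 28 = 38, d_9 = (2962 - 38^2)/33 = 1518/33 = 46, a_9 = floor((54 + 38)/46) = 2.
  m_10 = 46*2 - 38 = 54, d_10 = (2962 - 54^2)/46 = 46/46 = 1, a_10 = floor((54 + 54)/1) = 108.
  m_11 = 1*108 - 54 = 54, d_11 = (2962 - 54^2)/1 = 46/1 = 46: (m_11, d_11) = (m_1, d_1) = (54, 46), so from here the quotients repeat a_1, ..., a_10; the period length is 10.
Hence the expansion of sqrt(2962) is a_0 = 54 followed by the repeating block 2, 2, 1, 4, 54, 4, 1, 2, 2, 108 (period 10).

[54; (2, 2, 1, 4, 54, 4, 1, 2, 2, 108)]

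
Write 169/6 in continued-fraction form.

[28; 6]

Run the Euclidean algorithm on 169 and 6; the successive quotients are the partial quotients a_0, a_1, ... (each step inverts the fractional part left over by the previous one):
  169 = 28*6 + 1, so a_0 = 28.
  6 = 6*1 + 0, so a_1 = 6.
The remainder reaches 0 after 2 divisions, so the expansion has 2 partial quotients, read off in order.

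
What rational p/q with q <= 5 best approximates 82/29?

Expand x = 82/29 as a continued fraction with the Euclidean algorithm:
  82 = 2*29 + 24, so a_0 = 2.
  29 = 1*24 + 5, so a_1 = 1.
  24 = 4*5 + 4, so a_2 = 4.
  5 = 1*4 + 1, so a_3 = 1.
  4 = 4*1 + 0, so a_4 = 4.
so x = [2; 1, 4, 1, 4].
Convergents (p_i = a_i*p_{i-1} + p_{i-2}, q_i = a_i*q_{i-1} + q_{i-2} with p_{-2}=0, p_{-1}=1, q_{-2}=1, q_{-1}=0), until the denominator exceeds 5:
  i=0: a_0=2, p_0 = 2*1 + 0 = 2, q_0 = 2*0 + 1 = 1.
  i=1: a_1=1, p_1 = 1*2 + 1 = 3, q_1 = 1*1 + 0 = 1.
  i=2: a_2=4, p_2 = 4*3 + 2 = 14, q_2 = 4*1 + 1 = 5.
  i=3: a_3=1, p_3 = 1*14 + 3 = 17, q_3 = 1*5 + 1 = 6.
q_3 = 6 > 5, so the last convergent with denominator <= 5 is p_2/q_2 = 14/5.
The closest fraction with denominator <= 5 is either p_2/q_2 or the intermediate fraction (k*p_2 + p_1)/(k*q_2 + q_1) with the largest k >= 1 whose denominator stays <= 5; these approach x as k grows, and every other convergent or intermediate fraction in range is farther away.
Largest k: floor((5 - q_1)/q_2) = floor((5 - 1)/5) = 0.
Since k = 0, no intermediate fraction beyond p_2/q_2 has denominator <= 5, so the convergent 14/5 is the closest (its error is |82*5 - 14*29|/(29*5) = 4/145).

14/5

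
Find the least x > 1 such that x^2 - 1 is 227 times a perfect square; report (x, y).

First expand sqrt(227) as a continued fraction. With x_i = (sqrt(227) + m_i)/d_i and (m_0, d_0) = (0, 1): a_0 = floor(sqrt(227)) = 15, since 15^2 = 225 <= 227 < 256 = 16^2.
Iterate m_{i+1} = d_i*a_i - m_i, d_{i+1} = (227 - m_{i+1}^2)/d_i, a_{i+1} = floor((a_0 + m_{i+1})/d_{i+1}):
  m_1 = 1*15 - 0 = 15, d_1 = (227 - 15^2)/1 = 2/1 = 2, a_1 = floor((15 + 15)/2) = 15.
  m_2 = 2*15 - 15 = 15, d_2 = (227 - 15^2)/2 = 2/2 = 1, a_2 = floor((15 + 15)/1) = 30.
  m_3 = 1*30 - 15 = 15, d_3 = (227 - 15^2)/1 = 2/1 = 2: (m_3, d_3) = (m_1, d_1) = (15, 2), so from here the quotients repeat a_1, a_2; the period length is 2.
So sqrt(227) = [15; (15, 30)] with period length k = 2.
k is even, so the fundamental solution of x^2 - 227y^2 = 1 is (p_{k-1}, q_{k-1}) = (p_1, q_1); compute convergents through index 1.
Convergents (p_i = a_i*p_{i-1} + p_{i-2}, q_i = a_i*q_{i-1} + q_{i-2} with p_{-2}=0, p_{-1}=1, q_{-2}=1, q_{-1}=0):
  i=0: a_0=15, p_0 = 15*1 + 0 = 15, q_0 = 15*0 + 1 = 1.
  i=1: a_1=15, p_1 = 15*15 + 1 = 226, q_1 = 15*1 + 0 = 15.
Check: 226^2 - 227*15^2 = 51076 - 51075 = 1, so (x, y) = (226, 15) solves the equation, and by the theorem it is the least positive solution.

(x, y) = (226, 15)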